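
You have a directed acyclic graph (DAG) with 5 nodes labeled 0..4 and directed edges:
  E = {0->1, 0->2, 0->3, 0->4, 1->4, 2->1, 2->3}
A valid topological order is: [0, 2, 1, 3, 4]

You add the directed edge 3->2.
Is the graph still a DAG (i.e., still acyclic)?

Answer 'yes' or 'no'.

Given toposort: [0, 2, 1, 3, 4]
Position of 3: index 3; position of 2: index 1
New edge 3->2: backward (u after v in old order)
Backward edge: old toposort is now invalid. Check if this creates a cycle.
Does 2 already reach 3? Reachable from 2: [1, 2, 3, 4]. YES -> cycle!
Still a DAG? no

Answer: no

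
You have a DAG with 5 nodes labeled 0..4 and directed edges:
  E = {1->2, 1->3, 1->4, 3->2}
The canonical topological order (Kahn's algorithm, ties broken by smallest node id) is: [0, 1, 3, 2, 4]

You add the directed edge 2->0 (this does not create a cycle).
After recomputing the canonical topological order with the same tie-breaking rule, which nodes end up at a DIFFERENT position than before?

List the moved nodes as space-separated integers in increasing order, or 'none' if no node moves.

Answer: 0 1 2 3

Derivation:
Old toposort: [0, 1, 3, 2, 4]
Added edge 2->0
Recompute Kahn (smallest-id tiebreak):
  initial in-degrees: [1, 0, 2, 1, 1]
  ready (indeg=0): [1]
  pop 1: indeg[2]->1; indeg[3]->0; indeg[4]->0 | ready=[3, 4] | order so far=[1]
  pop 3: indeg[2]->0 | ready=[2, 4] | order so far=[1, 3]
  pop 2: indeg[0]->0 | ready=[0, 4] | order so far=[1, 3, 2]
  pop 0: no out-edges | ready=[4] | order so far=[1, 3, 2, 0]
  pop 4: no out-edges | ready=[] | order so far=[1, 3, 2, 0, 4]
New canonical toposort: [1, 3, 2, 0, 4]
Compare positions:
  Node 0: index 0 -> 3 (moved)
  Node 1: index 1 -> 0 (moved)
  Node 2: index 3 -> 2 (moved)
  Node 3: index 2 -> 1 (moved)
  Node 4: index 4 -> 4 (same)
Nodes that changed position: 0 1 2 3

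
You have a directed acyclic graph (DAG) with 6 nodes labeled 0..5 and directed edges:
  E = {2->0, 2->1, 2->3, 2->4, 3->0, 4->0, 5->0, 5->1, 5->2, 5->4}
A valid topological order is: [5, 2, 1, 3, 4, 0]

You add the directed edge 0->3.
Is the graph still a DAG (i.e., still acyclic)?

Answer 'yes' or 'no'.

Answer: no

Derivation:
Given toposort: [5, 2, 1, 3, 4, 0]
Position of 0: index 5; position of 3: index 3
New edge 0->3: backward (u after v in old order)
Backward edge: old toposort is now invalid. Check if this creates a cycle.
Does 3 already reach 0? Reachable from 3: [0, 3]. YES -> cycle!
Still a DAG? no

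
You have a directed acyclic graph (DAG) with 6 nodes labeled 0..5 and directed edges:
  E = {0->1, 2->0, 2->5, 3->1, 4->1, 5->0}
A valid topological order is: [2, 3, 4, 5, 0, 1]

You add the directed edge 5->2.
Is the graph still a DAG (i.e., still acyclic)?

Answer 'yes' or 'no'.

Given toposort: [2, 3, 4, 5, 0, 1]
Position of 5: index 3; position of 2: index 0
New edge 5->2: backward (u after v in old order)
Backward edge: old toposort is now invalid. Check if this creates a cycle.
Does 2 already reach 5? Reachable from 2: [0, 1, 2, 5]. YES -> cycle!
Still a DAG? no

Answer: no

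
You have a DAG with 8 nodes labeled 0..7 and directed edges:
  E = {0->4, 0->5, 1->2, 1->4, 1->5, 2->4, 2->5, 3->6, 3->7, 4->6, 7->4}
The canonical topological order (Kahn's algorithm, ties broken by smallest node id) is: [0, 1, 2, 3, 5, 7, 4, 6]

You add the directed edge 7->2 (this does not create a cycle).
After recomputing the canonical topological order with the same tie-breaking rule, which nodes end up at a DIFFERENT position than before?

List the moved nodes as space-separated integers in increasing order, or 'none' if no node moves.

Old toposort: [0, 1, 2, 3, 5, 7, 4, 6]
Added edge 7->2
Recompute Kahn (smallest-id tiebreak):
  initial in-degrees: [0, 0, 2, 0, 4, 3, 2, 1]
  ready (indeg=0): [0, 1, 3]
  pop 0: indeg[4]->3; indeg[5]->2 | ready=[1, 3] | order so far=[0]
  pop 1: indeg[2]->1; indeg[4]->2; indeg[5]->1 | ready=[3] | order so far=[0, 1]
  pop 3: indeg[6]->1; indeg[7]->0 | ready=[7] | order so far=[0, 1, 3]
  pop 7: indeg[2]->0; indeg[4]->1 | ready=[2] | order so far=[0, 1, 3, 7]
  pop 2: indeg[4]->0; indeg[5]->0 | ready=[4, 5] | order so far=[0, 1, 3, 7, 2]
  pop 4: indeg[6]->0 | ready=[5, 6] | order so far=[0, 1, 3, 7, 2, 4]
  pop 5: no out-edges | ready=[6] | order so far=[0, 1, 3, 7, 2, 4, 5]
  pop 6: no out-edges | ready=[] | order so far=[0, 1, 3, 7, 2, 4, 5, 6]
New canonical toposort: [0, 1, 3, 7, 2, 4, 5, 6]
Compare positions:
  Node 0: index 0 -> 0 (same)
  Node 1: index 1 -> 1 (same)
  Node 2: index 2 -> 4 (moved)
  Node 3: index 3 -> 2 (moved)
  Node 4: index 6 -> 5 (moved)
  Node 5: index 4 -> 6 (moved)
  Node 6: index 7 -> 7 (same)
  Node 7: index 5 -> 3 (moved)
Nodes that changed position: 2 3 4 5 7

Answer: 2 3 4 5 7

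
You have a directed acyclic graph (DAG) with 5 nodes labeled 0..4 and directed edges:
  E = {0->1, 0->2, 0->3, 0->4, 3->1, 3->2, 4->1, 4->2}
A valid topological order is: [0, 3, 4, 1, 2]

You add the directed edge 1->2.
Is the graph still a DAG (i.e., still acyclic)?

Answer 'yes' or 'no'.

Given toposort: [0, 3, 4, 1, 2]
Position of 1: index 3; position of 2: index 4
New edge 1->2: forward
Forward edge: respects the existing order. Still a DAG, same toposort still valid.
Still a DAG? yes

Answer: yes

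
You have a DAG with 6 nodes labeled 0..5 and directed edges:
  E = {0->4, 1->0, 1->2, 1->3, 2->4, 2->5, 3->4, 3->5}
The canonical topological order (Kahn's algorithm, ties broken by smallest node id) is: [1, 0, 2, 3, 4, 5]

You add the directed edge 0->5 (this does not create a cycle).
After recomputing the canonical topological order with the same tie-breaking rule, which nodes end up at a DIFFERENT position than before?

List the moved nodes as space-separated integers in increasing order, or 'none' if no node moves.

Old toposort: [1, 0, 2, 3, 4, 5]
Added edge 0->5
Recompute Kahn (smallest-id tiebreak):
  initial in-degrees: [1, 0, 1, 1, 3, 3]
  ready (indeg=0): [1]
  pop 1: indeg[0]->0; indeg[2]->0; indeg[3]->0 | ready=[0, 2, 3] | order so far=[1]
  pop 0: indeg[4]->2; indeg[5]->2 | ready=[2, 3] | order so far=[1, 0]
  pop 2: indeg[4]->1; indeg[5]->1 | ready=[3] | order so far=[1, 0, 2]
  pop 3: indeg[4]->0; indeg[5]->0 | ready=[4, 5] | order so far=[1, 0, 2, 3]
  pop 4: no out-edges | ready=[5] | order so far=[1, 0, 2, 3, 4]
  pop 5: no out-edges | ready=[] | order so far=[1, 0, 2, 3, 4, 5]
New canonical toposort: [1, 0, 2, 3, 4, 5]
Compare positions:
  Node 0: index 1 -> 1 (same)
  Node 1: index 0 -> 0 (same)
  Node 2: index 2 -> 2 (same)
  Node 3: index 3 -> 3 (same)
  Node 4: index 4 -> 4 (same)
  Node 5: index 5 -> 5 (same)
Nodes that changed position: none

Answer: none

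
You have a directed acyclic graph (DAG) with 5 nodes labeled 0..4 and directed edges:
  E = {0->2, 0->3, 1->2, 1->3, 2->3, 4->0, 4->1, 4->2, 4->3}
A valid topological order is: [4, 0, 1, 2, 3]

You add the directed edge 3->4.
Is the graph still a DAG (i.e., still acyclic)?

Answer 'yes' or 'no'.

Answer: no

Derivation:
Given toposort: [4, 0, 1, 2, 3]
Position of 3: index 4; position of 4: index 0
New edge 3->4: backward (u after v in old order)
Backward edge: old toposort is now invalid. Check if this creates a cycle.
Does 4 already reach 3? Reachable from 4: [0, 1, 2, 3, 4]. YES -> cycle!
Still a DAG? no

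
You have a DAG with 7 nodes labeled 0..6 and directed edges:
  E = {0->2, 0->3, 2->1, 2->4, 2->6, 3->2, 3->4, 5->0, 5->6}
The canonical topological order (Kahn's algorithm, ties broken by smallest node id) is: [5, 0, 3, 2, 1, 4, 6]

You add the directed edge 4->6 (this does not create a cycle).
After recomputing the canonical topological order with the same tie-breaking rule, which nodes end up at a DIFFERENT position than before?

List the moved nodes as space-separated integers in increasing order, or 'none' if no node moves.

Old toposort: [5, 0, 3, 2, 1, 4, 6]
Added edge 4->6
Recompute Kahn (smallest-id tiebreak):
  initial in-degrees: [1, 1, 2, 1, 2, 0, 3]
  ready (indeg=0): [5]
  pop 5: indeg[0]->0; indeg[6]->2 | ready=[0] | order so far=[5]
  pop 0: indeg[2]->1; indeg[3]->0 | ready=[3] | order so far=[5, 0]
  pop 3: indeg[2]->0; indeg[4]->1 | ready=[2] | order so far=[5, 0, 3]
  pop 2: indeg[1]->0; indeg[4]->0; indeg[6]->1 | ready=[1, 4] | order so far=[5, 0, 3, 2]
  pop 1: no out-edges | ready=[4] | order so far=[5, 0, 3, 2, 1]
  pop 4: indeg[6]->0 | ready=[6] | order so far=[5, 0, 3, 2, 1, 4]
  pop 6: no out-edges | ready=[] | order so far=[5, 0, 3, 2, 1, 4, 6]
New canonical toposort: [5, 0, 3, 2, 1, 4, 6]
Compare positions:
  Node 0: index 1 -> 1 (same)
  Node 1: index 4 -> 4 (same)
  Node 2: index 3 -> 3 (same)
  Node 3: index 2 -> 2 (same)
  Node 4: index 5 -> 5 (same)
  Node 5: index 0 -> 0 (same)
  Node 6: index 6 -> 6 (same)
Nodes that changed position: none

Answer: none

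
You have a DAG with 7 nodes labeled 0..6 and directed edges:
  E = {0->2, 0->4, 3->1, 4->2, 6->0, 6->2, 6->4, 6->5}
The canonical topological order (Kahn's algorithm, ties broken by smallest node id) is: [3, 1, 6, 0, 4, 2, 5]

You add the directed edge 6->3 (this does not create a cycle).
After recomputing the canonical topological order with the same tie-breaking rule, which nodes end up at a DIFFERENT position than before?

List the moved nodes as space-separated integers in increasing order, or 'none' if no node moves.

Answer: 0 1 3 6

Derivation:
Old toposort: [3, 1, 6, 0, 4, 2, 5]
Added edge 6->3
Recompute Kahn (smallest-id tiebreak):
  initial in-degrees: [1, 1, 3, 1, 2, 1, 0]
  ready (indeg=0): [6]
  pop 6: indeg[0]->0; indeg[2]->2; indeg[3]->0; indeg[4]->1; indeg[5]->0 | ready=[0, 3, 5] | order so far=[6]
  pop 0: indeg[2]->1; indeg[4]->0 | ready=[3, 4, 5] | order so far=[6, 0]
  pop 3: indeg[1]->0 | ready=[1, 4, 5] | order so far=[6, 0, 3]
  pop 1: no out-edges | ready=[4, 5] | order so far=[6, 0, 3, 1]
  pop 4: indeg[2]->0 | ready=[2, 5] | order so far=[6, 0, 3, 1, 4]
  pop 2: no out-edges | ready=[5] | order so far=[6, 0, 3, 1, 4, 2]
  pop 5: no out-edges | ready=[] | order so far=[6, 0, 3, 1, 4, 2, 5]
New canonical toposort: [6, 0, 3, 1, 4, 2, 5]
Compare positions:
  Node 0: index 3 -> 1 (moved)
  Node 1: index 1 -> 3 (moved)
  Node 2: index 5 -> 5 (same)
  Node 3: index 0 -> 2 (moved)
  Node 4: index 4 -> 4 (same)
  Node 5: index 6 -> 6 (same)
  Node 6: index 2 -> 0 (moved)
Nodes that changed position: 0 1 3 6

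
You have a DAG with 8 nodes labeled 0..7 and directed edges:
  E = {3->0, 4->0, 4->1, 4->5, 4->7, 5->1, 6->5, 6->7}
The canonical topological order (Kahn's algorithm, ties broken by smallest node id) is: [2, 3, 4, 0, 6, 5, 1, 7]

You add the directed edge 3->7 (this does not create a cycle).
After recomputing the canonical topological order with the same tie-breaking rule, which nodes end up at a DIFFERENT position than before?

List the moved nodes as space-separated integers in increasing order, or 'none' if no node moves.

Old toposort: [2, 3, 4, 0, 6, 5, 1, 7]
Added edge 3->7
Recompute Kahn (smallest-id tiebreak):
  initial in-degrees: [2, 2, 0, 0, 0, 2, 0, 3]
  ready (indeg=0): [2, 3, 4, 6]
  pop 2: no out-edges | ready=[3, 4, 6] | order so far=[2]
  pop 3: indeg[0]->1; indeg[7]->2 | ready=[4, 6] | order so far=[2, 3]
  pop 4: indeg[0]->0; indeg[1]->1; indeg[5]->1; indeg[7]->1 | ready=[0, 6] | order so far=[2, 3, 4]
  pop 0: no out-edges | ready=[6] | order so far=[2, 3, 4, 0]
  pop 6: indeg[5]->0; indeg[7]->0 | ready=[5, 7] | order so far=[2, 3, 4, 0, 6]
  pop 5: indeg[1]->0 | ready=[1, 7] | order so far=[2, 3, 4, 0, 6, 5]
  pop 1: no out-edges | ready=[7] | order so far=[2, 3, 4, 0, 6, 5, 1]
  pop 7: no out-edges | ready=[] | order so far=[2, 3, 4, 0, 6, 5, 1, 7]
New canonical toposort: [2, 3, 4, 0, 6, 5, 1, 7]
Compare positions:
  Node 0: index 3 -> 3 (same)
  Node 1: index 6 -> 6 (same)
  Node 2: index 0 -> 0 (same)
  Node 3: index 1 -> 1 (same)
  Node 4: index 2 -> 2 (same)
  Node 5: index 5 -> 5 (same)
  Node 6: index 4 -> 4 (same)
  Node 7: index 7 -> 7 (same)
Nodes that changed position: none

Answer: none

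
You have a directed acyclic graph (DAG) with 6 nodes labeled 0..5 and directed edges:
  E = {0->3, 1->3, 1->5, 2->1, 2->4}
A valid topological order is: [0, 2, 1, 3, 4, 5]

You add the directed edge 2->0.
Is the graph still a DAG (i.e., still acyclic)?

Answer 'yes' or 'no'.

Given toposort: [0, 2, 1, 3, 4, 5]
Position of 2: index 1; position of 0: index 0
New edge 2->0: backward (u after v in old order)
Backward edge: old toposort is now invalid. Check if this creates a cycle.
Does 0 already reach 2? Reachable from 0: [0, 3]. NO -> still a DAG (reorder needed).
Still a DAG? yes

Answer: yes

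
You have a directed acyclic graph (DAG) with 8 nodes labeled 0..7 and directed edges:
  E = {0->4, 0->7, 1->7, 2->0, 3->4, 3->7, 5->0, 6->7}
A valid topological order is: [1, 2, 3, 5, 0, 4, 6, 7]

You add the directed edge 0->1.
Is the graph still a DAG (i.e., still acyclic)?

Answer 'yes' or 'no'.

Given toposort: [1, 2, 3, 5, 0, 4, 6, 7]
Position of 0: index 4; position of 1: index 0
New edge 0->1: backward (u after v in old order)
Backward edge: old toposort is now invalid. Check if this creates a cycle.
Does 1 already reach 0? Reachable from 1: [1, 7]. NO -> still a DAG (reorder needed).
Still a DAG? yes

Answer: yes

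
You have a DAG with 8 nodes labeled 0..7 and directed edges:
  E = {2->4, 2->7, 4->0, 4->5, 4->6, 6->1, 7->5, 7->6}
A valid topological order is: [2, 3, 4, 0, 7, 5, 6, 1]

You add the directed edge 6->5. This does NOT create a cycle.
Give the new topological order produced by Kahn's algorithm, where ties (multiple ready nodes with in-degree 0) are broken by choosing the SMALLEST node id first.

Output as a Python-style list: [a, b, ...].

Answer: [2, 3, 4, 0, 7, 6, 1, 5]

Derivation:
Old toposort: [2, 3, 4, 0, 7, 5, 6, 1]
Added edge: 6->5
Position of 6 (6) > position of 5 (5). Must reorder: 6 must now come before 5.
Run Kahn's algorithm (break ties by smallest node id):
  initial in-degrees: [1, 1, 0, 0, 1, 3, 2, 1]
  ready (indeg=0): [2, 3]
  pop 2: indeg[4]->0; indeg[7]->0 | ready=[3, 4, 7] | order so far=[2]
  pop 3: no out-edges | ready=[4, 7] | order so far=[2, 3]
  pop 4: indeg[0]->0; indeg[5]->2; indeg[6]->1 | ready=[0, 7] | order so far=[2, 3, 4]
  pop 0: no out-edges | ready=[7] | order so far=[2, 3, 4, 0]
  pop 7: indeg[5]->1; indeg[6]->0 | ready=[6] | order so far=[2, 3, 4, 0, 7]
  pop 6: indeg[1]->0; indeg[5]->0 | ready=[1, 5] | order so far=[2, 3, 4, 0, 7, 6]
  pop 1: no out-edges | ready=[5] | order so far=[2, 3, 4, 0, 7, 6, 1]
  pop 5: no out-edges | ready=[] | order so far=[2, 3, 4, 0, 7, 6, 1, 5]
  Result: [2, 3, 4, 0, 7, 6, 1, 5]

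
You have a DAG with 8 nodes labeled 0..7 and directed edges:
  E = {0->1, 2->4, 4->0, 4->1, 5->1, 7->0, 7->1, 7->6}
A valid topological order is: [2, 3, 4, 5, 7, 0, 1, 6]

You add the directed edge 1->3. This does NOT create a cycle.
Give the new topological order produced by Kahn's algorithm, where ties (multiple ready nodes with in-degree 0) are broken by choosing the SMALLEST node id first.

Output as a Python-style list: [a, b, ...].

Old toposort: [2, 3, 4, 5, 7, 0, 1, 6]
Added edge: 1->3
Position of 1 (6) > position of 3 (1). Must reorder: 1 must now come before 3.
Run Kahn's algorithm (break ties by smallest node id):
  initial in-degrees: [2, 4, 0, 1, 1, 0, 1, 0]
  ready (indeg=0): [2, 5, 7]
  pop 2: indeg[4]->0 | ready=[4, 5, 7] | order so far=[2]
  pop 4: indeg[0]->1; indeg[1]->3 | ready=[5, 7] | order so far=[2, 4]
  pop 5: indeg[1]->2 | ready=[7] | order so far=[2, 4, 5]
  pop 7: indeg[0]->0; indeg[1]->1; indeg[6]->0 | ready=[0, 6] | order so far=[2, 4, 5, 7]
  pop 0: indeg[1]->0 | ready=[1, 6] | order so far=[2, 4, 5, 7, 0]
  pop 1: indeg[3]->0 | ready=[3, 6] | order so far=[2, 4, 5, 7, 0, 1]
  pop 3: no out-edges | ready=[6] | order so far=[2, 4, 5, 7, 0, 1, 3]
  pop 6: no out-edges | ready=[] | order so far=[2, 4, 5, 7, 0, 1, 3, 6]
  Result: [2, 4, 5, 7, 0, 1, 3, 6]

Answer: [2, 4, 5, 7, 0, 1, 3, 6]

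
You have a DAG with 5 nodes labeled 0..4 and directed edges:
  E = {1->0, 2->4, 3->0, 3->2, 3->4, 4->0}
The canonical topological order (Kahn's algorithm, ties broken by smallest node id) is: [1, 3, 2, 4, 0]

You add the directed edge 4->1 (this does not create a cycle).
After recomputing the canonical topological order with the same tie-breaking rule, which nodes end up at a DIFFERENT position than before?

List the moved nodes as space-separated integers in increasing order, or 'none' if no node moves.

Old toposort: [1, 3, 2, 4, 0]
Added edge 4->1
Recompute Kahn (smallest-id tiebreak):
  initial in-degrees: [3, 1, 1, 0, 2]
  ready (indeg=0): [3]
  pop 3: indeg[0]->2; indeg[2]->0; indeg[4]->1 | ready=[2] | order so far=[3]
  pop 2: indeg[4]->0 | ready=[4] | order so far=[3, 2]
  pop 4: indeg[0]->1; indeg[1]->0 | ready=[1] | order so far=[3, 2, 4]
  pop 1: indeg[0]->0 | ready=[0] | order so far=[3, 2, 4, 1]
  pop 0: no out-edges | ready=[] | order so far=[3, 2, 4, 1, 0]
New canonical toposort: [3, 2, 4, 1, 0]
Compare positions:
  Node 0: index 4 -> 4 (same)
  Node 1: index 0 -> 3 (moved)
  Node 2: index 2 -> 1 (moved)
  Node 3: index 1 -> 0 (moved)
  Node 4: index 3 -> 2 (moved)
Nodes that changed position: 1 2 3 4

Answer: 1 2 3 4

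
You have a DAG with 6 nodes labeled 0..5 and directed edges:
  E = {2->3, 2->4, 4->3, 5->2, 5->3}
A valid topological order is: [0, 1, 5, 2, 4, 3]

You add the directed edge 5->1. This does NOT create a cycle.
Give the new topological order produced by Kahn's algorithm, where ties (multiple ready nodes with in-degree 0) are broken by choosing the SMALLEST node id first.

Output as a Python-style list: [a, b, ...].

Answer: [0, 5, 1, 2, 4, 3]

Derivation:
Old toposort: [0, 1, 5, 2, 4, 3]
Added edge: 5->1
Position of 5 (2) > position of 1 (1). Must reorder: 5 must now come before 1.
Run Kahn's algorithm (break ties by smallest node id):
  initial in-degrees: [0, 1, 1, 3, 1, 0]
  ready (indeg=0): [0, 5]
  pop 0: no out-edges | ready=[5] | order so far=[0]
  pop 5: indeg[1]->0; indeg[2]->0; indeg[3]->2 | ready=[1, 2] | order so far=[0, 5]
  pop 1: no out-edges | ready=[2] | order so far=[0, 5, 1]
  pop 2: indeg[3]->1; indeg[4]->0 | ready=[4] | order so far=[0, 5, 1, 2]
  pop 4: indeg[3]->0 | ready=[3] | order so far=[0, 5, 1, 2, 4]
  pop 3: no out-edges | ready=[] | order so far=[0, 5, 1, 2, 4, 3]
  Result: [0, 5, 1, 2, 4, 3]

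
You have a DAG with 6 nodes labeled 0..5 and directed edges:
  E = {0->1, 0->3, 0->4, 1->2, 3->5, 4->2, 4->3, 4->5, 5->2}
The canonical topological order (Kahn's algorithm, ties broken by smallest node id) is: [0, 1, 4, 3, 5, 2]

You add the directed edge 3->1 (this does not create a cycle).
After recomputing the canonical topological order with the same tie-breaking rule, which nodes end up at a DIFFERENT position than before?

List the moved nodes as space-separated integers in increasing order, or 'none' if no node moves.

Answer: 1 3 4

Derivation:
Old toposort: [0, 1, 4, 3, 5, 2]
Added edge 3->1
Recompute Kahn (smallest-id tiebreak):
  initial in-degrees: [0, 2, 3, 2, 1, 2]
  ready (indeg=0): [0]
  pop 0: indeg[1]->1; indeg[3]->1; indeg[4]->0 | ready=[4] | order so far=[0]
  pop 4: indeg[2]->2; indeg[3]->0; indeg[5]->1 | ready=[3] | order so far=[0, 4]
  pop 3: indeg[1]->0; indeg[5]->0 | ready=[1, 5] | order so far=[0, 4, 3]
  pop 1: indeg[2]->1 | ready=[5] | order so far=[0, 4, 3, 1]
  pop 5: indeg[2]->0 | ready=[2] | order so far=[0, 4, 3, 1, 5]
  pop 2: no out-edges | ready=[] | order so far=[0, 4, 3, 1, 5, 2]
New canonical toposort: [0, 4, 3, 1, 5, 2]
Compare positions:
  Node 0: index 0 -> 0 (same)
  Node 1: index 1 -> 3 (moved)
  Node 2: index 5 -> 5 (same)
  Node 3: index 3 -> 2 (moved)
  Node 4: index 2 -> 1 (moved)
  Node 5: index 4 -> 4 (same)
Nodes that changed position: 1 3 4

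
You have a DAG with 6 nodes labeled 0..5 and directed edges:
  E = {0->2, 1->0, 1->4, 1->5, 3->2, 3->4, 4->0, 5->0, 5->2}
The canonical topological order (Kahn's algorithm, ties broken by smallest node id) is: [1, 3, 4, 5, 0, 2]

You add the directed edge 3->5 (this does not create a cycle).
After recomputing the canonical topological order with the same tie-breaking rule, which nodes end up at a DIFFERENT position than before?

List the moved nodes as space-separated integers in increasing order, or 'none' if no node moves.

Answer: none

Derivation:
Old toposort: [1, 3, 4, 5, 0, 2]
Added edge 3->5
Recompute Kahn (smallest-id tiebreak):
  initial in-degrees: [3, 0, 3, 0, 2, 2]
  ready (indeg=0): [1, 3]
  pop 1: indeg[0]->2; indeg[4]->1; indeg[5]->1 | ready=[3] | order so far=[1]
  pop 3: indeg[2]->2; indeg[4]->0; indeg[5]->0 | ready=[4, 5] | order so far=[1, 3]
  pop 4: indeg[0]->1 | ready=[5] | order so far=[1, 3, 4]
  pop 5: indeg[0]->0; indeg[2]->1 | ready=[0] | order so far=[1, 3, 4, 5]
  pop 0: indeg[2]->0 | ready=[2] | order so far=[1, 3, 4, 5, 0]
  pop 2: no out-edges | ready=[] | order so far=[1, 3, 4, 5, 0, 2]
New canonical toposort: [1, 3, 4, 5, 0, 2]
Compare positions:
  Node 0: index 4 -> 4 (same)
  Node 1: index 0 -> 0 (same)
  Node 2: index 5 -> 5 (same)
  Node 3: index 1 -> 1 (same)
  Node 4: index 2 -> 2 (same)
  Node 5: index 3 -> 3 (same)
Nodes that changed position: none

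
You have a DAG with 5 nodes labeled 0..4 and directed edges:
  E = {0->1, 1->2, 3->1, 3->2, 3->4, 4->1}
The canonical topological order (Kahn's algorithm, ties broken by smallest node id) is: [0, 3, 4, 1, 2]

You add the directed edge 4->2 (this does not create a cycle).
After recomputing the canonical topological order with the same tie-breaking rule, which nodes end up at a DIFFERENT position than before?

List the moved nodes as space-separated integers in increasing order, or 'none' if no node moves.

Answer: none

Derivation:
Old toposort: [0, 3, 4, 1, 2]
Added edge 4->2
Recompute Kahn (smallest-id tiebreak):
  initial in-degrees: [0, 3, 3, 0, 1]
  ready (indeg=0): [0, 3]
  pop 0: indeg[1]->2 | ready=[3] | order so far=[0]
  pop 3: indeg[1]->1; indeg[2]->2; indeg[4]->0 | ready=[4] | order so far=[0, 3]
  pop 4: indeg[1]->0; indeg[2]->1 | ready=[1] | order so far=[0, 3, 4]
  pop 1: indeg[2]->0 | ready=[2] | order so far=[0, 3, 4, 1]
  pop 2: no out-edges | ready=[] | order so far=[0, 3, 4, 1, 2]
New canonical toposort: [0, 3, 4, 1, 2]
Compare positions:
  Node 0: index 0 -> 0 (same)
  Node 1: index 3 -> 3 (same)
  Node 2: index 4 -> 4 (same)
  Node 3: index 1 -> 1 (same)
  Node 4: index 2 -> 2 (same)
Nodes that changed position: none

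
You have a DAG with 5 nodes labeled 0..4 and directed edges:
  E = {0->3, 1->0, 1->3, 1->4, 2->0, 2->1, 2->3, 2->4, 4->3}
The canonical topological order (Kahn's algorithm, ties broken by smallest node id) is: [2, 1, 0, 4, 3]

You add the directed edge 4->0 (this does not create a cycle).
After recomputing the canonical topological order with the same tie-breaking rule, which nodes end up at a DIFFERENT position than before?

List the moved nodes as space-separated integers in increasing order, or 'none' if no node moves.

Answer: 0 4

Derivation:
Old toposort: [2, 1, 0, 4, 3]
Added edge 4->0
Recompute Kahn (smallest-id tiebreak):
  initial in-degrees: [3, 1, 0, 4, 2]
  ready (indeg=0): [2]
  pop 2: indeg[0]->2; indeg[1]->0; indeg[3]->3; indeg[4]->1 | ready=[1] | order so far=[2]
  pop 1: indeg[0]->1; indeg[3]->2; indeg[4]->0 | ready=[4] | order so far=[2, 1]
  pop 4: indeg[0]->0; indeg[3]->1 | ready=[0] | order so far=[2, 1, 4]
  pop 0: indeg[3]->0 | ready=[3] | order so far=[2, 1, 4, 0]
  pop 3: no out-edges | ready=[] | order so far=[2, 1, 4, 0, 3]
New canonical toposort: [2, 1, 4, 0, 3]
Compare positions:
  Node 0: index 2 -> 3 (moved)
  Node 1: index 1 -> 1 (same)
  Node 2: index 0 -> 0 (same)
  Node 3: index 4 -> 4 (same)
  Node 4: index 3 -> 2 (moved)
Nodes that changed position: 0 4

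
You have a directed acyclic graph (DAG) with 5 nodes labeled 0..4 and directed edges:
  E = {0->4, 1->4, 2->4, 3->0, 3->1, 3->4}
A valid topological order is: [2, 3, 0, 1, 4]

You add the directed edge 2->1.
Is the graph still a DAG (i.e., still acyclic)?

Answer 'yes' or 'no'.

Given toposort: [2, 3, 0, 1, 4]
Position of 2: index 0; position of 1: index 3
New edge 2->1: forward
Forward edge: respects the existing order. Still a DAG, same toposort still valid.
Still a DAG? yes

Answer: yes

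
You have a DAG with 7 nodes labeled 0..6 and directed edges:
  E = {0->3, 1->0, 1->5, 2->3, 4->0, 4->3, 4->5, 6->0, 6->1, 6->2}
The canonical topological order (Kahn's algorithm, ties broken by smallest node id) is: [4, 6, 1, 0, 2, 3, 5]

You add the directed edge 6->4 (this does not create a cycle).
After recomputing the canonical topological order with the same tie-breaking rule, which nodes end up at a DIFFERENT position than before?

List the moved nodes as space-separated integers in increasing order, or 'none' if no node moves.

Answer: 0 1 2 4 6

Derivation:
Old toposort: [4, 6, 1, 0, 2, 3, 5]
Added edge 6->4
Recompute Kahn (smallest-id tiebreak):
  initial in-degrees: [3, 1, 1, 3, 1, 2, 0]
  ready (indeg=0): [6]
  pop 6: indeg[0]->2; indeg[1]->0; indeg[2]->0; indeg[4]->0 | ready=[1, 2, 4] | order so far=[6]
  pop 1: indeg[0]->1; indeg[5]->1 | ready=[2, 4] | order so far=[6, 1]
  pop 2: indeg[3]->2 | ready=[4] | order so far=[6, 1, 2]
  pop 4: indeg[0]->0; indeg[3]->1; indeg[5]->0 | ready=[0, 5] | order so far=[6, 1, 2, 4]
  pop 0: indeg[3]->0 | ready=[3, 5] | order so far=[6, 1, 2, 4, 0]
  pop 3: no out-edges | ready=[5] | order so far=[6, 1, 2, 4, 0, 3]
  pop 5: no out-edges | ready=[] | order so far=[6, 1, 2, 4, 0, 3, 5]
New canonical toposort: [6, 1, 2, 4, 0, 3, 5]
Compare positions:
  Node 0: index 3 -> 4 (moved)
  Node 1: index 2 -> 1 (moved)
  Node 2: index 4 -> 2 (moved)
  Node 3: index 5 -> 5 (same)
  Node 4: index 0 -> 3 (moved)
  Node 5: index 6 -> 6 (same)
  Node 6: index 1 -> 0 (moved)
Nodes that changed position: 0 1 2 4 6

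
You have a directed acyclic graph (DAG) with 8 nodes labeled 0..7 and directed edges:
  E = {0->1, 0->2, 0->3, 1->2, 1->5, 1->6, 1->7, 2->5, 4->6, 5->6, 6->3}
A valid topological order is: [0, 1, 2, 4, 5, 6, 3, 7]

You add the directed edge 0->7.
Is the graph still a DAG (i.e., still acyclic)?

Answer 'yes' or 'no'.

Answer: yes

Derivation:
Given toposort: [0, 1, 2, 4, 5, 6, 3, 7]
Position of 0: index 0; position of 7: index 7
New edge 0->7: forward
Forward edge: respects the existing order. Still a DAG, same toposort still valid.
Still a DAG? yes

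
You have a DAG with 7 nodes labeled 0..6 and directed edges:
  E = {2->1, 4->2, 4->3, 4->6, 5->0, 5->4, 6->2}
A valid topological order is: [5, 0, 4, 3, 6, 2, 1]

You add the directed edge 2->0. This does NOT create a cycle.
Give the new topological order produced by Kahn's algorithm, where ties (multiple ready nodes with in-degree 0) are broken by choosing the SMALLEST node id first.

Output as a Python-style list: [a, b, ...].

Answer: [5, 4, 3, 6, 2, 0, 1]

Derivation:
Old toposort: [5, 0, 4, 3, 6, 2, 1]
Added edge: 2->0
Position of 2 (5) > position of 0 (1). Must reorder: 2 must now come before 0.
Run Kahn's algorithm (break ties by smallest node id):
  initial in-degrees: [2, 1, 2, 1, 1, 0, 1]
  ready (indeg=0): [5]
  pop 5: indeg[0]->1; indeg[4]->0 | ready=[4] | order so far=[5]
  pop 4: indeg[2]->1; indeg[3]->0; indeg[6]->0 | ready=[3, 6] | order so far=[5, 4]
  pop 3: no out-edges | ready=[6] | order so far=[5, 4, 3]
  pop 6: indeg[2]->0 | ready=[2] | order so far=[5, 4, 3, 6]
  pop 2: indeg[0]->0; indeg[1]->0 | ready=[0, 1] | order so far=[5, 4, 3, 6, 2]
  pop 0: no out-edges | ready=[1] | order so far=[5, 4, 3, 6, 2, 0]
  pop 1: no out-edges | ready=[] | order so far=[5, 4, 3, 6, 2, 0, 1]
  Result: [5, 4, 3, 6, 2, 0, 1]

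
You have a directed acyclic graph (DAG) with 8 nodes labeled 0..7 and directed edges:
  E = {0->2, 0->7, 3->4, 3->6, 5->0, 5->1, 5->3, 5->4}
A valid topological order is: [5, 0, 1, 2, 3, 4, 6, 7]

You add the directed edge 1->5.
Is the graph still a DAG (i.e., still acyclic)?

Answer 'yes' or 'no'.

Given toposort: [5, 0, 1, 2, 3, 4, 6, 7]
Position of 1: index 2; position of 5: index 0
New edge 1->5: backward (u after v in old order)
Backward edge: old toposort is now invalid. Check if this creates a cycle.
Does 5 already reach 1? Reachable from 5: [0, 1, 2, 3, 4, 5, 6, 7]. YES -> cycle!
Still a DAG? no

Answer: no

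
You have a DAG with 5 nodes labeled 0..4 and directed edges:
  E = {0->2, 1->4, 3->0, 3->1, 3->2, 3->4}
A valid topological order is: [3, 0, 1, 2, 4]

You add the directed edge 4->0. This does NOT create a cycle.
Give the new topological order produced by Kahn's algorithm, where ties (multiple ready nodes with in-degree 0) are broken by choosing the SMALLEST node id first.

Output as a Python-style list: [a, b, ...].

Old toposort: [3, 0, 1, 2, 4]
Added edge: 4->0
Position of 4 (4) > position of 0 (1). Must reorder: 4 must now come before 0.
Run Kahn's algorithm (break ties by smallest node id):
  initial in-degrees: [2, 1, 2, 0, 2]
  ready (indeg=0): [3]
  pop 3: indeg[0]->1; indeg[1]->0; indeg[2]->1; indeg[4]->1 | ready=[1] | order so far=[3]
  pop 1: indeg[4]->0 | ready=[4] | order so far=[3, 1]
  pop 4: indeg[0]->0 | ready=[0] | order so far=[3, 1, 4]
  pop 0: indeg[2]->0 | ready=[2] | order so far=[3, 1, 4, 0]
  pop 2: no out-edges | ready=[] | order so far=[3, 1, 4, 0, 2]
  Result: [3, 1, 4, 0, 2]

Answer: [3, 1, 4, 0, 2]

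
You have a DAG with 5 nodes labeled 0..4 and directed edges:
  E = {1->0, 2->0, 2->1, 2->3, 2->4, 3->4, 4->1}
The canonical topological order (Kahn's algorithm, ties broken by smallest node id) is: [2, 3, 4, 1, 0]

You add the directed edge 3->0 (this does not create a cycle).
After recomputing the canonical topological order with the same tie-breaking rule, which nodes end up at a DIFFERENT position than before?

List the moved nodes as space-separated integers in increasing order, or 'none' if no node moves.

Answer: none

Derivation:
Old toposort: [2, 3, 4, 1, 0]
Added edge 3->0
Recompute Kahn (smallest-id tiebreak):
  initial in-degrees: [3, 2, 0, 1, 2]
  ready (indeg=0): [2]
  pop 2: indeg[0]->2; indeg[1]->1; indeg[3]->0; indeg[4]->1 | ready=[3] | order so far=[2]
  pop 3: indeg[0]->1; indeg[4]->0 | ready=[4] | order so far=[2, 3]
  pop 4: indeg[1]->0 | ready=[1] | order so far=[2, 3, 4]
  pop 1: indeg[0]->0 | ready=[0] | order so far=[2, 3, 4, 1]
  pop 0: no out-edges | ready=[] | order so far=[2, 3, 4, 1, 0]
New canonical toposort: [2, 3, 4, 1, 0]
Compare positions:
  Node 0: index 4 -> 4 (same)
  Node 1: index 3 -> 3 (same)
  Node 2: index 0 -> 0 (same)
  Node 3: index 1 -> 1 (same)
  Node 4: index 2 -> 2 (same)
Nodes that changed position: none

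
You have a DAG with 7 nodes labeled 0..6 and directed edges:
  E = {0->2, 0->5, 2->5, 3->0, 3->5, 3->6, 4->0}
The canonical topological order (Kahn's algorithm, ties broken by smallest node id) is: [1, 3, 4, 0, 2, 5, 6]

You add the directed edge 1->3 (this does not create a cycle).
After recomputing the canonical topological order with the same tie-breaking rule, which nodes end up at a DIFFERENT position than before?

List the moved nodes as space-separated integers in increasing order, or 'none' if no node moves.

Old toposort: [1, 3, 4, 0, 2, 5, 6]
Added edge 1->3
Recompute Kahn (smallest-id tiebreak):
  initial in-degrees: [2, 0, 1, 1, 0, 3, 1]
  ready (indeg=0): [1, 4]
  pop 1: indeg[3]->0 | ready=[3, 4] | order so far=[1]
  pop 3: indeg[0]->1; indeg[5]->2; indeg[6]->0 | ready=[4, 6] | order so far=[1, 3]
  pop 4: indeg[0]->0 | ready=[0, 6] | order so far=[1, 3, 4]
  pop 0: indeg[2]->0; indeg[5]->1 | ready=[2, 6] | order so far=[1, 3, 4, 0]
  pop 2: indeg[5]->0 | ready=[5, 6] | order so far=[1, 3, 4, 0, 2]
  pop 5: no out-edges | ready=[6] | order so far=[1, 3, 4, 0, 2, 5]
  pop 6: no out-edges | ready=[] | order so far=[1, 3, 4, 0, 2, 5, 6]
New canonical toposort: [1, 3, 4, 0, 2, 5, 6]
Compare positions:
  Node 0: index 3 -> 3 (same)
  Node 1: index 0 -> 0 (same)
  Node 2: index 4 -> 4 (same)
  Node 3: index 1 -> 1 (same)
  Node 4: index 2 -> 2 (same)
  Node 5: index 5 -> 5 (same)
  Node 6: index 6 -> 6 (same)
Nodes that changed position: none

Answer: none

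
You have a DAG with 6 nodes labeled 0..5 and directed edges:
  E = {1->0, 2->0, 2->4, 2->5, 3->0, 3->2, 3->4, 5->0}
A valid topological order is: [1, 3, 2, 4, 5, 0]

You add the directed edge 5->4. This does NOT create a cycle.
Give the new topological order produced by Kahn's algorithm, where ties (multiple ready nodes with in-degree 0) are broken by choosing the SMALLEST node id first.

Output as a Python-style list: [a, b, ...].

Answer: [1, 3, 2, 5, 0, 4]

Derivation:
Old toposort: [1, 3, 2, 4, 5, 0]
Added edge: 5->4
Position of 5 (4) > position of 4 (3). Must reorder: 5 must now come before 4.
Run Kahn's algorithm (break ties by smallest node id):
  initial in-degrees: [4, 0, 1, 0, 3, 1]
  ready (indeg=0): [1, 3]
  pop 1: indeg[0]->3 | ready=[3] | order so far=[1]
  pop 3: indeg[0]->2; indeg[2]->0; indeg[4]->2 | ready=[2] | order so far=[1, 3]
  pop 2: indeg[0]->1; indeg[4]->1; indeg[5]->0 | ready=[5] | order so far=[1, 3, 2]
  pop 5: indeg[0]->0; indeg[4]->0 | ready=[0, 4] | order so far=[1, 3, 2, 5]
  pop 0: no out-edges | ready=[4] | order so far=[1, 3, 2, 5, 0]
  pop 4: no out-edges | ready=[] | order so far=[1, 3, 2, 5, 0, 4]
  Result: [1, 3, 2, 5, 0, 4]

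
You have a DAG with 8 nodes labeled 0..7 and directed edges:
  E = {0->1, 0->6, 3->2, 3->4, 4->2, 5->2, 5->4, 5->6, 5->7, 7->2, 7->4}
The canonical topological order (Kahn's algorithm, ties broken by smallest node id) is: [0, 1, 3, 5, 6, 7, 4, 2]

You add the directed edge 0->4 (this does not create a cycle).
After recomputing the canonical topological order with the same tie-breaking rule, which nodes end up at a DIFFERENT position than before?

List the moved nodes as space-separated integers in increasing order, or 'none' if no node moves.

Answer: none

Derivation:
Old toposort: [0, 1, 3, 5, 6, 7, 4, 2]
Added edge 0->4
Recompute Kahn (smallest-id tiebreak):
  initial in-degrees: [0, 1, 4, 0, 4, 0, 2, 1]
  ready (indeg=0): [0, 3, 5]
  pop 0: indeg[1]->0; indeg[4]->3; indeg[6]->1 | ready=[1, 3, 5] | order so far=[0]
  pop 1: no out-edges | ready=[3, 5] | order so far=[0, 1]
  pop 3: indeg[2]->3; indeg[4]->2 | ready=[5] | order so far=[0, 1, 3]
  pop 5: indeg[2]->2; indeg[4]->1; indeg[6]->0; indeg[7]->0 | ready=[6, 7] | order so far=[0, 1, 3, 5]
  pop 6: no out-edges | ready=[7] | order so far=[0, 1, 3, 5, 6]
  pop 7: indeg[2]->1; indeg[4]->0 | ready=[4] | order so far=[0, 1, 3, 5, 6, 7]
  pop 4: indeg[2]->0 | ready=[2] | order so far=[0, 1, 3, 5, 6, 7, 4]
  pop 2: no out-edges | ready=[] | order so far=[0, 1, 3, 5, 6, 7, 4, 2]
New canonical toposort: [0, 1, 3, 5, 6, 7, 4, 2]
Compare positions:
  Node 0: index 0 -> 0 (same)
  Node 1: index 1 -> 1 (same)
  Node 2: index 7 -> 7 (same)
  Node 3: index 2 -> 2 (same)
  Node 4: index 6 -> 6 (same)
  Node 5: index 3 -> 3 (same)
  Node 6: index 4 -> 4 (same)
  Node 7: index 5 -> 5 (same)
Nodes that changed position: none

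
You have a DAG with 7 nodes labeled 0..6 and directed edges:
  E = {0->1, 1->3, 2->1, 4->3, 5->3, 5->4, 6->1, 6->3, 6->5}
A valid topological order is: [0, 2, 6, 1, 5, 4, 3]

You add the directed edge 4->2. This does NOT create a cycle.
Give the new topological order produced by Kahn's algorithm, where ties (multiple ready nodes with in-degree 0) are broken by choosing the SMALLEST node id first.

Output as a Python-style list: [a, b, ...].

Old toposort: [0, 2, 6, 1, 5, 4, 3]
Added edge: 4->2
Position of 4 (5) > position of 2 (1). Must reorder: 4 must now come before 2.
Run Kahn's algorithm (break ties by smallest node id):
  initial in-degrees: [0, 3, 1, 4, 1, 1, 0]
  ready (indeg=0): [0, 6]
  pop 0: indeg[1]->2 | ready=[6] | order so far=[0]
  pop 6: indeg[1]->1; indeg[3]->3; indeg[5]->0 | ready=[5] | order so far=[0, 6]
  pop 5: indeg[3]->2; indeg[4]->0 | ready=[4] | order so far=[0, 6, 5]
  pop 4: indeg[2]->0; indeg[3]->1 | ready=[2] | order so far=[0, 6, 5, 4]
  pop 2: indeg[1]->0 | ready=[1] | order so far=[0, 6, 5, 4, 2]
  pop 1: indeg[3]->0 | ready=[3] | order so far=[0, 6, 5, 4, 2, 1]
  pop 3: no out-edges | ready=[] | order so far=[0, 6, 5, 4, 2, 1, 3]
  Result: [0, 6, 5, 4, 2, 1, 3]

Answer: [0, 6, 5, 4, 2, 1, 3]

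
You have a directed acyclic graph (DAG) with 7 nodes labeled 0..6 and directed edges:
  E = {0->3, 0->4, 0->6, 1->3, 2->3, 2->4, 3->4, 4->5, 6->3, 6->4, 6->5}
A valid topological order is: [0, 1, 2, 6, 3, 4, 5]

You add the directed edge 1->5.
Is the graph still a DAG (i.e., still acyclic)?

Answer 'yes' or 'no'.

Given toposort: [0, 1, 2, 6, 3, 4, 5]
Position of 1: index 1; position of 5: index 6
New edge 1->5: forward
Forward edge: respects the existing order. Still a DAG, same toposort still valid.
Still a DAG? yes

Answer: yes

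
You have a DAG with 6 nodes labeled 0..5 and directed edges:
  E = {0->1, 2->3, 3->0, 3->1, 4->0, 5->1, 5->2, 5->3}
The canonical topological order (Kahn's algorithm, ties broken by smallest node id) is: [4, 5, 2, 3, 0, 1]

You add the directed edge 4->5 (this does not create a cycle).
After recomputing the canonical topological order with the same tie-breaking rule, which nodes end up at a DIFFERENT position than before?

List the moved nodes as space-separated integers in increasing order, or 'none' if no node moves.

Old toposort: [4, 5, 2, 3, 0, 1]
Added edge 4->5
Recompute Kahn (smallest-id tiebreak):
  initial in-degrees: [2, 3, 1, 2, 0, 1]
  ready (indeg=0): [4]
  pop 4: indeg[0]->1; indeg[5]->0 | ready=[5] | order so far=[4]
  pop 5: indeg[1]->2; indeg[2]->0; indeg[3]->1 | ready=[2] | order so far=[4, 5]
  pop 2: indeg[3]->0 | ready=[3] | order so far=[4, 5, 2]
  pop 3: indeg[0]->0; indeg[1]->1 | ready=[0] | order so far=[4, 5, 2, 3]
  pop 0: indeg[1]->0 | ready=[1] | order so far=[4, 5, 2, 3, 0]
  pop 1: no out-edges | ready=[] | order so far=[4, 5, 2, 3, 0, 1]
New canonical toposort: [4, 5, 2, 3, 0, 1]
Compare positions:
  Node 0: index 4 -> 4 (same)
  Node 1: index 5 -> 5 (same)
  Node 2: index 2 -> 2 (same)
  Node 3: index 3 -> 3 (same)
  Node 4: index 0 -> 0 (same)
  Node 5: index 1 -> 1 (same)
Nodes that changed position: none

Answer: none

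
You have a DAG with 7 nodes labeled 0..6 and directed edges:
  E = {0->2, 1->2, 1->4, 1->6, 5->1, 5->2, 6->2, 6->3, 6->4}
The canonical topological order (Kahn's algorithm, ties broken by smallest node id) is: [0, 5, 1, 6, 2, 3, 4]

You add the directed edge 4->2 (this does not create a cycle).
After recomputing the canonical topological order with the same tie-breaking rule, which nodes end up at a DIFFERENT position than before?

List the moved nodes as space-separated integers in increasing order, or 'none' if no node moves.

Answer: 2 3 4

Derivation:
Old toposort: [0, 5, 1, 6, 2, 3, 4]
Added edge 4->2
Recompute Kahn (smallest-id tiebreak):
  initial in-degrees: [0, 1, 5, 1, 2, 0, 1]
  ready (indeg=0): [0, 5]
  pop 0: indeg[2]->4 | ready=[5] | order so far=[0]
  pop 5: indeg[1]->0; indeg[2]->3 | ready=[1] | order so far=[0, 5]
  pop 1: indeg[2]->2; indeg[4]->1; indeg[6]->0 | ready=[6] | order so far=[0, 5, 1]
  pop 6: indeg[2]->1; indeg[3]->0; indeg[4]->0 | ready=[3, 4] | order so far=[0, 5, 1, 6]
  pop 3: no out-edges | ready=[4] | order so far=[0, 5, 1, 6, 3]
  pop 4: indeg[2]->0 | ready=[2] | order so far=[0, 5, 1, 6, 3, 4]
  pop 2: no out-edges | ready=[] | order so far=[0, 5, 1, 6, 3, 4, 2]
New canonical toposort: [0, 5, 1, 6, 3, 4, 2]
Compare positions:
  Node 0: index 0 -> 0 (same)
  Node 1: index 2 -> 2 (same)
  Node 2: index 4 -> 6 (moved)
  Node 3: index 5 -> 4 (moved)
  Node 4: index 6 -> 5 (moved)
  Node 5: index 1 -> 1 (same)
  Node 6: index 3 -> 3 (same)
Nodes that changed position: 2 3 4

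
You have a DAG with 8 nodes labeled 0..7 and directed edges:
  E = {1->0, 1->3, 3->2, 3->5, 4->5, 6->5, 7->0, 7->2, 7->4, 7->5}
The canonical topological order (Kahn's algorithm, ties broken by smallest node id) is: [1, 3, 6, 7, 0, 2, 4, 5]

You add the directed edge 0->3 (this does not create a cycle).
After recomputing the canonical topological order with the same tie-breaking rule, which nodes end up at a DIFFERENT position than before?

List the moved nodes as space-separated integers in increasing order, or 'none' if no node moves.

Old toposort: [1, 3, 6, 7, 0, 2, 4, 5]
Added edge 0->3
Recompute Kahn (smallest-id tiebreak):
  initial in-degrees: [2, 0, 2, 2, 1, 4, 0, 0]
  ready (indeg=0): [1, 6, 7]
  pop 1: indeg[0]->1; indeg[3]->1 | ready=[6, 7] | order so far=[1]
  pop 6: indeg[5]->3 | ready=[7] | order so far=[1, 6]
  pop 7: indeg[0]->0; indeg[2]->1; indeg[4]->0; indeg[5]->2 | ready=[0, 4] | order so far=[1, 6, 7]
  pop 0: indeg[3]->0 | ready=[3, 4] | order so far=[1, 6, 7, 0]
  pop 3: indeg[2]->0; indeg[5]->1 | ready=[2, 4] | order so far=[1, 6, 7, 0, 3]
  pop 2: no out-edges | ready=[4] | order so far=[1, 6, 7, 0, 3, 2]
  pop 4: indeg[5]->0 | ready=[5] | order so far=[1, 6, 7, 0, 3, 2, 4]
  pop 5: no out-edges | ready=[] | order so far=[1, 6, 7, 0, 3, 2, 4, 5]
New canonical toposort: [1, 6, 7, 0, 3, 2, 4, 5]
Compare positions:
  Node 0: index 4 -> 3 (moved)
  Node 1: index 0 -> 0 (same)
  Node 2: index 5 -> 5 (same)
  Node 3: index 1 -> 4 (moved)
  Node 4: index 6 -> 6 (same)
  Node 5: index 7 -> 7 (same)
  Node 6: index 2 -> 1 (moved)
  Node 7: index 3 -> 2 (moved)
Nodes that changed position: 0 3 6 7

Answer: 0 3 6 7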